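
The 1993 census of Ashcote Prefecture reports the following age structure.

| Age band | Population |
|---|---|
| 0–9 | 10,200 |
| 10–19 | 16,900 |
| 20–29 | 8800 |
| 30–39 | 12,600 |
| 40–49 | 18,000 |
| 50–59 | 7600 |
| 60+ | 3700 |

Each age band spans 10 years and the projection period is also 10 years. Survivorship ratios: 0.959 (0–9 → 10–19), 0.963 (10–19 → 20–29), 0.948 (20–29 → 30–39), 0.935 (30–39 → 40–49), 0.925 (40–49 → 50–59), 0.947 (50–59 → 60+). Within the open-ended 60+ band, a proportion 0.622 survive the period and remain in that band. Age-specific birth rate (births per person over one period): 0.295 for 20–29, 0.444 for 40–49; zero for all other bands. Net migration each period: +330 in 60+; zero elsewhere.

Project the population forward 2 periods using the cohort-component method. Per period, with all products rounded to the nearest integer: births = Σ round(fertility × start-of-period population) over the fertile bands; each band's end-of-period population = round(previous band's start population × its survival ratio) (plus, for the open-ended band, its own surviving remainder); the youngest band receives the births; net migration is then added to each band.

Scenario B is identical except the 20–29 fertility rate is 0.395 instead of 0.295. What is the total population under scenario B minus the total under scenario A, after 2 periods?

2472

Call the groups 1 to 7, youngest first.
After projecting period 1:
Births: 8800 * 0.295 = 2596 ; 18000 * 0.444 = 7992 ⇒ total 10588
Group 2: 10200 * 0.959 = 9782
Group 3: 16900 * 0.963 = 16275
Group 4: 8800 * 0.948 = 8342
Group 5: 12600 * 0.935 = 11781
Group 6: 18000 * 0.925 = 16650
Group 7: 7600 * 0.947 + 3700 * 0.622 = 7197 + 2301 = 9498
Net migration: Group 7 + 330 → 9828
→ [10588, 9782, 16275, 8342, 11781, 16650, 9828]
After projecting period 2:
Births: 16275 * 0.295 = 4801 ; 11781 * 0.444 = 5231 ⇒ total 10032
Group 2: 10588 * 0.959 = 10154
Group 3: 9782 * 0.963 = 9420
Group 4: 16275 * 0.948 = 15429
Group 5: 8342 * 0.935 = 7800
Group 6: 11781 * 0.925 = 10897
Group 7: 16650 * 0.947 + 9828 * 0.622 = 15768 + 6113 = 21881
Net migration: Group 7 + 330 → 22211
→ [10032, 10154, 9420, 15429, 7800, 10897, 22211]
Scenario A total after 2 periods: 85943
Scenario B projection —
After projecting period 1:
Births: 8800 * 0.395 = 3476 ; 18000 * 0.444 = 7992 ⇒ total 11468
Group 2: 10200 * 0.959 = 9782
Group 3: 16900 * 0.963 = 16275
Group 4: 8800 * 0.948 = 8342
Group 5: 12600 * 0.935 = 11781
Group 6: 18000 * 0.925 = 16650
Group 7: 7600 * 0.947 + 3700 * 0.622 = 7197 + 2301 = 9498
Net migration: Group 7 + 330 → 9828
→ [11468, 9782, 16275, 8342, 11781, 16650, 9828]
After projecting period 2:
Births: 16275 * 0.395 = 6429 ; 11781 * 0.444 = 5231 ⇒ total 11660
Group 2: 11468 * 0.959 = 10998
Group 3: 9782 * 0.963 = 9420
Group 4: 16275 * 0.948 = 15429
Group 5: 8342 * 0.935 = 7800
Group 6: 11781 * 0.925 = 10897
Group 7: 16650 * 0.947 + 9828 * 0.622 = 15768 + 6113 = 21881
Net migration: Group 7 + 330 → 22211
→ [11660, 10998, 9420, 15429, 7800, 10897, 22211]
Scenario B total after 2 periods: 88415
Difference B − A = 88415 − 85943 = 2472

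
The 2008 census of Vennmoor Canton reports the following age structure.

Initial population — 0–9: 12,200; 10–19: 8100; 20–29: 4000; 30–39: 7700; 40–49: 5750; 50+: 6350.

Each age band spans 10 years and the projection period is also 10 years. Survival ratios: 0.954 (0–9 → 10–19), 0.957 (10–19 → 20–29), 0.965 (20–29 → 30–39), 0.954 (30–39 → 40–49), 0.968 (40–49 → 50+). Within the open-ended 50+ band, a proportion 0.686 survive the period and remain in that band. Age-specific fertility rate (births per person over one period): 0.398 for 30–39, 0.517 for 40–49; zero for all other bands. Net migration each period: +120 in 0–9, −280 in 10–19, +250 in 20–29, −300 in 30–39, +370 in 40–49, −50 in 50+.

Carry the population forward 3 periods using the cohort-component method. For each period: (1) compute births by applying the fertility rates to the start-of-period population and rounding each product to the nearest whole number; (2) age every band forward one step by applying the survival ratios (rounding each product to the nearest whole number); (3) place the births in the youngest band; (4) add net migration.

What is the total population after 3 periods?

46830

(Bands numbered youngest = 1 to oldest = 6.)
Period 1.
Births: 7700 × 0.398 = 3065, 5750 × 0.517 = 2973 — total 6038
Band 2: 12200 × 0.954 = 11639
Band 3: 8100 × 0.957 = 7752
Band 4: 4000 × 0.965 = 3860
Band 5: 7700 × 0.954 = 7346
Band 6: 5750 × 0.968 + 6350 × 0.686 = 5566 + 4356 = 9922
Net migration: Band 1 + 120 → 6158; Band 2 − 280 → 11359; Band 3 + 250 → 8002; Band 4 − 300 → 3560; Band 5 + 370 → 7716; Band 6 − 50 → 9872
End of period: [6158, 11359, 8002, 3560, 7716, 9872]
Period 2.
Births: 3560 × 0.398 = 1417, 7716 × 0.517 = 3989 — total 5406
Band 2: 6158 × 0.954 = 5875
Band 3: 11359 × 0.957 = 10871
Band 4: 8002 × 0.965 = 7722
Band 5: 3560 × 0.954 = 3396
Band 6: 7716 × 0.968 + 9872 × 0.686 = 7469 + 6772 = 14241
Net migration: Band 1 + 120 → 5526; Band 2 − 280 → 5595; Band 3 + 250 → 11121; Band 4 − 300 → 7422; Band 5 + 370 → 3766; Band 6 − 50 → 14191
End of period: [5526, 5595, 11121, 7422, 3766, 14191]
Period 3.
Births: 7422 × 0.398 = 2954, 3766 × 0.517 = 1947 — total 4901
Band 2: 5526 × 0.954 = 5272
Band 3: 5595 × 0.957 = 5354
Band 4: 11121 × 0.965 = 10732
Band 5: 7422 × 0.954 = 7081
Band 6: 3766 × 0.968 + 14191 × 0.686 = 3645 + 9735 = 13380
Net migration: Band 1 + 120 → 5021; Band 2 − 280 → 4992; Band 3 + 250 → 5604; Band 4 − 300 → 10432; Band 5 + 370 → 7451; Band 6 − 50 → 13330
End of period: [5021, 4992, 5604, 10432, 7451, 13330]
Total after period 3: 5021 + 4992 + 5604 + 10432 + 7451 + 13330 = 46830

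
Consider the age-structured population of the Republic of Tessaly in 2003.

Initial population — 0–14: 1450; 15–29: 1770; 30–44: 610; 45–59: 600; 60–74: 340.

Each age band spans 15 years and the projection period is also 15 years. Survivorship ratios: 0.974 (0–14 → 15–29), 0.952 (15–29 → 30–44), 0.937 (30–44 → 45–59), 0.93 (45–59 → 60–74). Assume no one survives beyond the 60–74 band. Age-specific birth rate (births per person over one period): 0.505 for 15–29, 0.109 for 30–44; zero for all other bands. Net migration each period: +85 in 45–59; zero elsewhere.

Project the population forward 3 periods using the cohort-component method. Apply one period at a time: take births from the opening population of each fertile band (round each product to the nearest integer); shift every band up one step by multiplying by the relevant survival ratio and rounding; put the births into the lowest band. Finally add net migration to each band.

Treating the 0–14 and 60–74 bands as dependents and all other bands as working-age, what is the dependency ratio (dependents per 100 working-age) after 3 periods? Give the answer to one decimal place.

69.7

Period 1:
Births: 1770 × 0.505 = 894, 610 × 0.109 = 66 — total 960
15–29: 1450 × 0.974 = 1412
30–44: 1770 × 0.952 = 1685
45–59: 610 × 0.937 = 572
60–74: 600 × 0.93 = 558
Net migration: 45–59 + 85 → 657
End of period: [960, 1412, 1685, 657, 558]
Period 2:
Births: 1412 × 0.505 = 713, 1685 × 0.109 = 184 — total 897
15–29: 960 × 0.974 = 935
30–44: 1412 × 0.952 = 1344
45–59: 1685 × 0.937 = 1579
60–74: 657 × 0.93 = 611
Net migration: 45–59 + 85 → 1664
End of period: [897, 935, 1344, 1664, 611]
Period 3:
Births: 935 × 0.505 = 472, 1344 × 0.109 = 146 — total 618
15–29: 897 × 0.974 = 874
30–44: 935 × 0.952 = 890
45–59: 1344 × 0.937 = 1259
60–74: 1664 × 0.93 = 1548
Net migration: 45–59 + 85 → 1344
End of period: [618, 874, 890, 1344, 1548]
Dependents (band 0–14 + band 60–74) = 618 + 1548 = 2166; working-age = 3108; ratio = 2166/3108 × 100 = 69.7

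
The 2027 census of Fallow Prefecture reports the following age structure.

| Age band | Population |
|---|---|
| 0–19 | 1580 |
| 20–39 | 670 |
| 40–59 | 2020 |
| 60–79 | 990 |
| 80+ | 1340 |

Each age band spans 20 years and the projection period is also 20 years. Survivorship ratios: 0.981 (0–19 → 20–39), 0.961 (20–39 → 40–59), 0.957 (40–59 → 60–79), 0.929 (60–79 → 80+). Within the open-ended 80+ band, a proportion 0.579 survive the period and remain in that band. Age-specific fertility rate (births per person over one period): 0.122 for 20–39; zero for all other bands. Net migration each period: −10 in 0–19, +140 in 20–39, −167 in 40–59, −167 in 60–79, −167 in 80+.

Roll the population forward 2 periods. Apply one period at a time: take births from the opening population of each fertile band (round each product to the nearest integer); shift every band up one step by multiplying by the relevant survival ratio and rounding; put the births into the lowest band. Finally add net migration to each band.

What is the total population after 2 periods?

Period 1.
Births: 670 * 0.122 = 82
20–39: 1580 * 0.981 = 1550
40–59: 670 * 0.961 = 644
60–79: 2020 * 0.957 = 1933
80+: 990 * 0.929 + 1340 * 0.579 = 920 + 776 = 1696
Net migration: 0–19 − 10 → 72; 20–39 + 140 → 1690; 40–59 − 167 → 477; 60–79 − 167 → 1766; 80+ − 167 → 1529
→ [72, 1690, 477, 1766, 1529]
Period 2.
Births: 1690 * 0.122 = 206
20–39: 72 * 0.981 = 71
40–59: 1690 * 0.961 = 1624
60–79: 477 * 0.957 = 456
80+: 1766 * 0.929 + 1529 * 0.579 = 1641 + 885 = 2526
Net migration: 0–19 − 10 → 196; 20–39 + 140 → 211; 40–59 − 167 → 1457; 60–79 − 167 → 289; 80+ − 167 → 2359
→ [196, 211, 1457, 289, 2359]
Total after period 2: 196 + 211 + 1457 + 289 + 2359 = 4512

4512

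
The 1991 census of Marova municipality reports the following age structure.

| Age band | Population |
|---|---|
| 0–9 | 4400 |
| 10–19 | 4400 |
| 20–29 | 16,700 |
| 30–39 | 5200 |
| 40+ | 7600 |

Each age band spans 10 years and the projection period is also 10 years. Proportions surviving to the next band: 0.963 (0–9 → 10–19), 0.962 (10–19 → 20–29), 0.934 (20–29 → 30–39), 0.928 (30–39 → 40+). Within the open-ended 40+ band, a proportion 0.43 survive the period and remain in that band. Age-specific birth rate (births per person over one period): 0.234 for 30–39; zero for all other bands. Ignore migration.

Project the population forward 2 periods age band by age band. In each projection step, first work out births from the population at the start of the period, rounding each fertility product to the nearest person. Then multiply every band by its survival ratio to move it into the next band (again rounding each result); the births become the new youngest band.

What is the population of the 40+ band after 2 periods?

Period 1:
Births: 5200 * 0.234 = 1217
10–19: 4400 * 0.963 = 4237
20–29: 4400 * 0.962 = 4233
30–39: 16700 * 0.934 = 15598
40+: 5200 * 0.928 + 7600 * 0.43 = 4826 + 3268 = 8094
Giving 1217 / 4237 / 4233 / 15598 / 8094.
Period 2:
Births: 15598 * 0.234 = 3650
10–19: 1217 * 0.963 = 1172
20–29: 4237 * 0.962 = 4076
30–39: 4233 * 0.934 = 3954
40+: 15598 * 0.928 + 8094 * 0.43 = 14475 + 3480 = 17955
Giving 3650 / 1172 / 4076 / 3954 / 17955.

17955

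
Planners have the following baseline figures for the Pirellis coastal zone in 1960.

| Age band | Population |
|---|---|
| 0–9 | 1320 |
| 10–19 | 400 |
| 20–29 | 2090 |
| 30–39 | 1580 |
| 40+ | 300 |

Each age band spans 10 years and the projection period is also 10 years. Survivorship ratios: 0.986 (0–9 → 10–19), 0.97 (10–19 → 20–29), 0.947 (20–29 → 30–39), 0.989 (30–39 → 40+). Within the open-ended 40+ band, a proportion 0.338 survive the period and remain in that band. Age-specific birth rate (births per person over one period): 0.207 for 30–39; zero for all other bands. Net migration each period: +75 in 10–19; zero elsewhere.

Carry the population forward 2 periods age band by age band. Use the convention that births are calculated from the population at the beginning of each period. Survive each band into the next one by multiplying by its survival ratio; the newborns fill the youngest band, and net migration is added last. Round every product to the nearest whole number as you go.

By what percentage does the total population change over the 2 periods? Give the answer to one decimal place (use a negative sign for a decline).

-11.6

Call the groups 1 to 5, youngest first.
Period 1.
Births: 1580 × 0.207 = 327
Group 2: 1320 × 0.986 = 1302
Group 3: 400 × 0.97 = 388
Group 4: 2090 × 0.947 = 1979
Group 5: 1580 × 0.989 + 300 × 0.338 = 1563 + 101 = 1664
Net migration: Group 2 + 75 → 1377
Population now: 0–9=327, 10–19=1377, 20–29=388, 30–39=1979, 40+=1664
Period 2.
Births: 1979 × 0.207 = 410
Group 2: 327 × 0.986 = 322
Group 3: 1377 × 0.97 = 1336
Group 4: 388 × 0.947 = 367
Group 5: 1979 × 0.989 + 1664 × 0.338 = 1957 + 562 = 2519
Net migration: Group 2 + 75 → 397
Population now: 0–9=410, 10–19=397, 20–29=1336, 30–39=367, 40+=2519
Total: 5690 → 5029; change = -661; percentage change = -11.6%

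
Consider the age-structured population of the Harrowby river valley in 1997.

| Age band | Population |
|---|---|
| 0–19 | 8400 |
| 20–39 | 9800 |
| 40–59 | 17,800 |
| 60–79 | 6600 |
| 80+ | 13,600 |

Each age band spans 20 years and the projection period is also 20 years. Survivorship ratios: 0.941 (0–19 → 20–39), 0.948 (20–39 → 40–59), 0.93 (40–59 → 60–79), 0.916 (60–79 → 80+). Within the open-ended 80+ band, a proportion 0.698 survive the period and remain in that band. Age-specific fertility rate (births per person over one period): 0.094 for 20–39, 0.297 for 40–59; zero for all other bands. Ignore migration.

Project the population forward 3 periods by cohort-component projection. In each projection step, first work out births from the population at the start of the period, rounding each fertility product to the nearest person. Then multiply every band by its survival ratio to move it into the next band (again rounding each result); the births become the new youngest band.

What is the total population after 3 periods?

44643

(Bands numbered youngest = 1 to oldest = 5.)
— Period 1 —
Births: 9800 × 0.094 = 921  |  17800 × 0.297 = 5287 → 6208
Band 2: 8400 × 0.941 = 7904
Band 3: 9800 × 0.948 = 9290
Band 4: 17800 × 0.93 = 16554
Band 5: 6600 × 0.916 + 13600 × 0.698 = 6046 + 9493 = 15539
→ [6208, 7904, 9290, 16554, 15539]
— Period 2 —
Births: 7904 × 0.094 = 743  |  9290 × 0.297 = 2759 → 3502
Band 2: 6208 × 0.941 = 5842
Band 3: 7904 × 0.948 = 7493
Band 4: 9290 × 0.93 = 8640
Band 5: 16554 × 0.916 + 15539 × 0.698 = 15163 + 10846 = 26009
→ [3502, 5842, 7493, 8640, 26009]
— Period 3 —
Births: 5842 × 0.094 = 549  |  7493 × 0.297 = 2225 → 2774
Band 2: 3502 × 0.941 = 3295
Band 3: 5842 × 0.948 = 5538
Band 4: 7493 × 0.93 = 6968
Band 5: 8640 × 0.916 + 26009 × 0.698 = 7914 + 18154 = 26068
→ [2774, 3295, 5538, 6968, 26068]
Total after period 3: 2774 + 3295 + 5538 + 6968 + 26068 = 44643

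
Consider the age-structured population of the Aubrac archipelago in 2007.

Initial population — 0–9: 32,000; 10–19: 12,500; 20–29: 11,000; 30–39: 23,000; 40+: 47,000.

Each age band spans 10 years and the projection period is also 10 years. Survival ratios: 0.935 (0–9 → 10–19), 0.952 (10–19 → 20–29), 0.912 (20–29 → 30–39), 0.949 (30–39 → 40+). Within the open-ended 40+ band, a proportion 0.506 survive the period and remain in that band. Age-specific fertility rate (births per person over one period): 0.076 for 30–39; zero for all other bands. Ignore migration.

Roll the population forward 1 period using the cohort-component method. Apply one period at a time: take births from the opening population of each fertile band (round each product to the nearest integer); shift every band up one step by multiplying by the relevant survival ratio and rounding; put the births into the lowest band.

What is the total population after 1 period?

Numbering the bands 1..5 from youngest to oldest:
After projecting period 1:
Births: 23000 × 0.076 = 1748
Band 2: 32000 × 0.935 = 29920
Band 3: 12500 × 0.952 = 11900
Band 4: 11000 × 0.912 = 10032
Band 5: 23000 × 0.949 + 47000 × 0.506 = 21827 + 23782 = 45609
End of period: [1748, 29920, 11900, 10032, 45609]
Total after period 1: 1748 + 29920 + 11900 + 10032 + 45609 = 99209

99209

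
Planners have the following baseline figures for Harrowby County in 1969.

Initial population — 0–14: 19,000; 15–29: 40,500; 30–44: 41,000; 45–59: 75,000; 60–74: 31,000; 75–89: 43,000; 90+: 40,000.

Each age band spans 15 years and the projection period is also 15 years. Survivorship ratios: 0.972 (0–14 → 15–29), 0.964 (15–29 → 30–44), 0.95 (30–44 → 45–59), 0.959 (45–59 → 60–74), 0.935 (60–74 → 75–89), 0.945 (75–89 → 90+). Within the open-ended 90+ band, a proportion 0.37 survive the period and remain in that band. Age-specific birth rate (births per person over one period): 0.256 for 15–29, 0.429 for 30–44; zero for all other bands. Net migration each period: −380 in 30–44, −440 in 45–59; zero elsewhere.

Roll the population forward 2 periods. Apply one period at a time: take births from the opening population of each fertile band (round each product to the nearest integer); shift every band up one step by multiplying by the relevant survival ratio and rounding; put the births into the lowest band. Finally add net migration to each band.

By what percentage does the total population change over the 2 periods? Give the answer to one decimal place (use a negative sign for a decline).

[period 1]
Births: 40500 × 0.256 = 10368  |  41000 × 0.429 = 17589 — total 27957
15–29: 19000 × 0.972 = 18468
30–44: 40500 × 0.964 = 39042
45–59: 41000 × 0.95 = 38950
60–74: 75000 × 0.959 = 71925
75–89: 31000 × 0.935 = 28985
90+: 43000 × 0.945 + 40000 × 0.37 = 40635 + 14800 = 55435
Net migration: 30–44 − 380 → 38662; 45–59 − 440 → 38510
→ [27957, 18468, 38662, 38510, 71925, 28985, 55435]
[period 2]
Births: 18468 × 0.256 = 4728  |  38662 × 0.429 = 16586 — total 21314
15–29: 27957 × 0.972 = 27174
30–44: 18468 × 0.964 = 17803
45–59: 38662 × 0.95 = 36729
60–74: 38510 × 0.959 = 36931
75–89: 71925 × 0.935 = 67250
90+: 28985 × 0.945 + 55435 × 0.37 = 27391 + 20511 = 47902
Net migration: 30–44 − 380 → 17423; 45–59 − 440 → 36289
→ [21314, 27174, 17423, 36289, 36931, 67250, 47902]
Total: 289500 → 254283; change = -35217; percentage change = -12.2%

-12.2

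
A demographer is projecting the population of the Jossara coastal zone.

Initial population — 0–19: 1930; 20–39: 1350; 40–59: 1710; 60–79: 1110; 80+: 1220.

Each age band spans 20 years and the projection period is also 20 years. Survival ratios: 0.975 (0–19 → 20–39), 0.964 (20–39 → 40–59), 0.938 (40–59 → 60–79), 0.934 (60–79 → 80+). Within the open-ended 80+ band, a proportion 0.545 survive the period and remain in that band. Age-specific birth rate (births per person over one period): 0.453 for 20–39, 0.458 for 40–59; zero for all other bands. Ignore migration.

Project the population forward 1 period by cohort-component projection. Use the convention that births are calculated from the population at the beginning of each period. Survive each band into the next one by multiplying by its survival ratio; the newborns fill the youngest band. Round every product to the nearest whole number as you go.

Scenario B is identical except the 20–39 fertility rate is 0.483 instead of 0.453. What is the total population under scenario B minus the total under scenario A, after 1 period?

40

Period 1:
Births: 1350 * 0.453 = 612, 1710 * 0.458 = 783 — total 1395
20–39: 1930 * 0.975 = 1882
40–59: 1350 * 0.964 = 1301
60–79: 1710 * 0.938 = 1604
80+: 1110 * 0.934 + 1220 * 0.545 = 1037 + 665 = 1702
→ [1395, 1882, 1301, 1604, 1702]
Scenario A total after 1 period: 7884
Scenario B projection —
Period 1:
Births: 1350 * 0.483 = 652, 1710 * 0.458 = 783 — total 1435
20–39: 1930 * 0.975 = 1882
40–59: 1350 * 0.964 = 1301
60–79: 1710 * 0.938 = 1604
80+: 1110 * 0.934 + 1220 * 0.545 = 1037 + 665 = 1702
→ [1435, 1882, 1301, 1604, 1702]
Scenario B total after 1 period: 7924
Difference B − A = 7924 − 7884 = 40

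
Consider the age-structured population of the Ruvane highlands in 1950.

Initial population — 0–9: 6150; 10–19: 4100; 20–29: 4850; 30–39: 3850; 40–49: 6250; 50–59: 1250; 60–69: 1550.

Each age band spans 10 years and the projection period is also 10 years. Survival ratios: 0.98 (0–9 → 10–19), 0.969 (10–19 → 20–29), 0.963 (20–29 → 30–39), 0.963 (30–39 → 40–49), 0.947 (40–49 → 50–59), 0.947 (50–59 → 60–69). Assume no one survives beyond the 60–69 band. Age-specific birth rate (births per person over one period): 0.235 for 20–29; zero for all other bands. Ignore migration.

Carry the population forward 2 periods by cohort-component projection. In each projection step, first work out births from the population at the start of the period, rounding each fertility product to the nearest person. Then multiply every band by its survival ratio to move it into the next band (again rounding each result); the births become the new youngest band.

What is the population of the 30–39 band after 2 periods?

3826

Numbering the groups 1..7 from youngest to oldest:
— Period 1 —
Births: 4850 × 0.235 = 1140
Group 2: 6150 × 0.98 = 6027
Group 3: 4100 × 0.969 = 3973
Group 4: 4850 × 0.963 = 4671
Group 5: 3850 × 0.963 = 3708
Group 6: 6250 × 0.947 = 5919
Group 7: 1250 × 0.947 = 1184
End of period: [1140, 6027, 3973, 4671, 3708, 5919, 1184]
— Period 2 —
Births: 3973 × 0.235 = 934
Group 2: 1140 × 0.98 = 1117
Group 3: 6027 × 0.969 = 5840
Group 4: 3973 × 0.963 = 3826
Group 5: 4671 × 0.963 = 4498
Group 6: 3708 × 0.947 = 3511
Group 7: 5919 × 0.947 = 5605
End of period: [934, 1117, 5840, 3826, 4498, 3511, 5605]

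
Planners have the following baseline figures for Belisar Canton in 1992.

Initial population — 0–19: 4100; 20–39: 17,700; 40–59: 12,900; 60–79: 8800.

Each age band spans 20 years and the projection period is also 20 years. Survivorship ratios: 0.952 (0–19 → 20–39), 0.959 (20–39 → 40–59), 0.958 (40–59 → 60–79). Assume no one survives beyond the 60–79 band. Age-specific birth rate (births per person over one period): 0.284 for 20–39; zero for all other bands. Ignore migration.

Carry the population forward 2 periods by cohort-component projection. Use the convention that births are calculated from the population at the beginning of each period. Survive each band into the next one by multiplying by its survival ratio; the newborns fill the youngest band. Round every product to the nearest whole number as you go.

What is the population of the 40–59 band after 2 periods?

Call the bands 1 to 4, youngest first.
— Period 1 —
Births: 17700 * 0.284 = 5027
Band 2: 4100 * 0.952 = 3903
Band 3: 17700 * 0.959 = 16974
Band 4: 12900 * 0.958 = 12358
End of period: [5027, 3903, 16974, 12358]
— Period 2 —
Births: 3903 * 0.284 = 1108
Band 2: 5027 * 0.952 = 4786
Band 3: 3903 * 0.959 = 3743
Band 4: 16974 * 0.958 = 16261
End of period: [1108, 4786, 3743, 16261]

3743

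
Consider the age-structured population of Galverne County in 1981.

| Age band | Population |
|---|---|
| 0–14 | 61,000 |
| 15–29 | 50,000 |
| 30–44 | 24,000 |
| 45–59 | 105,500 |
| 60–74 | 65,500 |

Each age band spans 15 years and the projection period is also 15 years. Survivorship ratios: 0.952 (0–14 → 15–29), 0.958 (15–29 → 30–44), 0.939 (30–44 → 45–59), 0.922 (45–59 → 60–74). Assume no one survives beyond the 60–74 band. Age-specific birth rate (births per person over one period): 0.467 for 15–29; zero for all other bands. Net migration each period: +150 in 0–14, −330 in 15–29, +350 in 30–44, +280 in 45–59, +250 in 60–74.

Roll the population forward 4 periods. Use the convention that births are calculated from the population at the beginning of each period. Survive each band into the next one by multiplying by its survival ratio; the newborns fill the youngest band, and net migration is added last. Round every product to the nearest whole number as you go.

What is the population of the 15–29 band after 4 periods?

(Groups numbered youngest = 1 to oldest = 5.)
— Period 1 —
Births: 50000 * 0.467 = 23350
Group 2: 61000 * 0.952 = 58072
Group 3: 50000 * 0.958 = 47900
Group 4: 24000 * 0.939 = 22536
Group 5: 105500 * 0.922 = 97271
Net migration: Group 1 + 150 → 23500; Group 2 − 330 → 57742; Group 3 + 350 → 48250; Group 4 + 280 → 22816; Group 5 + 250 → 97521
→ [23500, 57742, 48250, 22816, 97521]
— Period 2 —
Births: 57742 * 0.467 = 26966
Group 2: 23500 * 0.952 = 22372
Group 3: 57742 * 0.958 = 55317
Group 4: 48250 * 0.939 = 45307
Group 5: 22816 * 0.922 = 21036
Net migration: Group 1 + 150 → 27116; Group 2 − 330 → 22042; Group 3 + 350 → 55667; Group 4 + 280 → 45587; Group 5 + 250 → 21286
→ [27116, 22042, 55667, 45587, 21286]
— Period 3 —
Births: 22042 * 0.467 = 10294
Group 2: 27116 * 0.952 = 25814
Group 3: 22042 * 0.958 = 21116
Group 4: 55667 * 0.939 = 52271
Group 5: 45587 * 0.922 = 42031
Net migration: Group 1 + 150 → 10444; Group 2 − 330 → 25484; Group 3 + 350 → 21466; Group 4 + 280 → 52551; Group 5 + 250 → 42281
→ [10444, 25484, 21466, 52551, 42281]
— Period 4 —
Births: 25484 * 0.467 = 11901
Group 2: 10444 * 0.952 = 9943
Group 3: 25484 * 0.958 = 24414
Group 4: 21466 * 0.939 = 20157
Group 5: 52551 * 0.922 = 48452
Net migration: Group 1 + 150 → 12051; Group 2 − 330 → 9613; Group 3 + 350 → 24764; Group 4 + 280 → 20437; Group 5 + 250 → 48702
→ [12051, 9613, 24764, 20437, 48702]

9613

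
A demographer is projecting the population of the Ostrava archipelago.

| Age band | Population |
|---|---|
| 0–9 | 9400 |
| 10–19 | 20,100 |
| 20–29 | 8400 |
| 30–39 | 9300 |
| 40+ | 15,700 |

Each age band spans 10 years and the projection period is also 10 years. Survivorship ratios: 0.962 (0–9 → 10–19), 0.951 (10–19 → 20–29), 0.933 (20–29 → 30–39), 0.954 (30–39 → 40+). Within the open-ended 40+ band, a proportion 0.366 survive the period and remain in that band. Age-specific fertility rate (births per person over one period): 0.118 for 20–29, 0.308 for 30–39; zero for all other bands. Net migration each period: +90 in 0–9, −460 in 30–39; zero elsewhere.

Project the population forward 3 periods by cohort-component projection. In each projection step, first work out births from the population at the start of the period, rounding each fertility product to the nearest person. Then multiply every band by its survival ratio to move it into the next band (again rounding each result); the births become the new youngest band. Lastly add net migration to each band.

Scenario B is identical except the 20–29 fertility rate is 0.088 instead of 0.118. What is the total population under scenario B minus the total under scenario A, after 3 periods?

Let band 1 be 0–9 through band 5 = 40+.
— Period 1 —
Births: 8400 * 0.118 = 991 ; 9300 * 0.308 = 2864 ⇒ total 3855
Band 2: 9400 * 0.962 = 9043
Band 3: 20100 * 0.951 = 19115
Band 4: 8400 * 0.933 = 7837
Band 5: 9300 * 0.954 + 15700 * 0.366 = 8872 + 5746 = 14618
Net migration: Band 1 + 90 → 3945; Band 4 − 460 → 7377
Giving 3945 / 9043 / 19115 / 7377 / 14618.
— Period 2 —
Births: 19115 * 0.118 = 2256 ; 7377 * 0.308 = 2272 ⇒ total 4528
Band 2: 3945 * 0.962 = 3795
Band 3: 9043 * 0.951 = 8600
Band 4: 19115 * 0.933 = 17834
Band 5: 7377 * 0.954 + 14618 * 0.366 = 7038 + 5350 = 12388
Net migration: Band 1 + 90 → 4618; Band 4 − 460 → 17374
Giving 4618 / 3795 / 8600 / 17374 / 12388.
— Period 3 —
Births: 8600 * 0.118 = 1015 ; 17374 * 0.308 = 5351 ⇒ total 6366
Band 2: 4618 * 0.962 = 4443
Band 3: 3795 * 0.951 = 3609
Band 4: 8600 * 0.933 = 8024
Band 5: 17374 * 0.954 + 12388 * 0.366 = 16575 + 4534 = 21109
Net migration: Band 1 + 90 → 6456; Band 4 − 460 → 7564
Giving 6456 / 4443 / 3609 / 7564 / 21109.
Scenario A total after 3 periods: 43181
Scenario B projection —
— Period 1 —
Births: 8400 * 0.088 = 739 ; 9300 * 0.308 = 2864 ⇒ total 3603
Band 2: 9400 * 0.962 = 9043
Band 3: 20100 * 0.951 = 19115
Band 4: 8400 * 0.933 = 7837
Band 5: 9300 * 0.954 + 15700 * 0.366 = 8872 + 5746 = 14618
Net migration: Band 1 + 90 → 3693; Band 4 − 460 → 7377
Giving 3693 / 9043 / 19115 / 7377 / 14618.
— Period 2 —
Births: 19115 * 0.088 = 1682 ; 7377 * 0.308 = 2272 ⇒ total 3954
Band 2: 3693 * 0.962 = 3553
Band 3: 9043 * 0.951 = 8600
Band 4: 19115 * 0.933 = 17834
Band 5: 7377 * 0.954 + 14618 * 0.366 = 7038 + 5350 = 12388
Net migration: Band 1 + 90 → 4044; Band 4 − 460 → 17374
Giving 4044 / 3553 / 8600 / 17374 / 12388.
— Period 3 —
Births: 8600 * 0.088 = 757 ; 17374 * 0.308 = 5351 ⇒ total 6108
Band 2: 4044 * 0.962 = 3890
Band 3: 3553 * 0.951 = 3379
Band 4: 8600 * 0.933 = 8024
Band 5: 17374 * 0.954 + 12388 * 0.366 = 16575 + 4534 = 21109
Net migration: Band 1 + 90 → 6198; Band 4 − 460 → 7564
Giving 6198 / 3890 / 3379 / 7564 / 21109.
Scenario B total after 3 periods: 42140
Difference B − A = 42140 − 43181 = -1041

-1041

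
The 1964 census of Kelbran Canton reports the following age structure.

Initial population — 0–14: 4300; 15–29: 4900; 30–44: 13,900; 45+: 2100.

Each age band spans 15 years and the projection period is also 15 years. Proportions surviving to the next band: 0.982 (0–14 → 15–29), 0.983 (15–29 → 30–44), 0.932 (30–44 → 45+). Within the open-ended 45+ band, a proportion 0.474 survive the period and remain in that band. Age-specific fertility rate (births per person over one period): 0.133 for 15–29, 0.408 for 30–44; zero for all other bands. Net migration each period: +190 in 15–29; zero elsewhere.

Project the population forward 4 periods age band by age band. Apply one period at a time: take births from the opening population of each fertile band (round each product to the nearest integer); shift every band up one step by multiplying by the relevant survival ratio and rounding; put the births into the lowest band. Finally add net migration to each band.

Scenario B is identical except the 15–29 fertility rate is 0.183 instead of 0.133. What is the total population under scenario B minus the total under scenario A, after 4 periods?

(Groups numbered youngest = 1 to oldest = 4.)
[period 1]
Births: 4900 × 0.133 = 652, 13900 × 0.408 = 5671 → total 6323
Group 2: 4300 × 0.982 = 4223
Group 3: 4900 × 0.983 = 4817
Group 4: 13900 × 0.932 + 2100 × 0.474 = 12955 + 995 = 13950
Net migration: Group 2 + 190 → 4413
→ [6323, 4413, 4817, 13950]
[period 2]
Births: 4413 × 0.133 = 587, 4817 × 0.408 = 1965 → total 2552
Group 2: 6323 × 0.982 = 6209
Group 3: 4413 × 0.983 = 4338
Group 4: 4817 × 0.932 + 13950 × 0.474 = 4489 + 6612 = 11101
Net migration: Group 2 + 190 → 6399
→ [2552, 6399, 4338, 11101]
[period 3]
Births: 6399 × 0.133 = 851, 4338 × 0.408 = 1770 → total 2621
Group 2: 2552 × 0.982 = 2506
Group 3: 6399 × 0.983 = 6290
Group 4: 4338 × 0.932 + 11101 × 0.474 = 4043 + 5262 = 9305
Net migration: Group 2 + 190 → 2696
→ [2621, 2696, 6290, 9305]
[period 4]
Births: 2696 × 0.133 = 359, 6290 × 0.408 = 2566 → total 2925
Group 2: 2621 × 0.982 = 2574
Group 3: 2696 × 0.983 = 2650
Group 4: 6290 × 0.932 + 9305 × 0.474 = 5862 + 4411 = 10273
Net migration: Group 2 + 190 → 2764
→ [2925, 2764, 2650, 10273]
Scenario A total after 4 periods: 18612
Scenario B projection —
[period 1]
Births: 4900 × 0.183 = 897, 13900 × 0.408 = 5671 → total 6568
Group 2: 4300 × 0.982 = 4223
Group 3: 4900 × 0.983 = 4817
Group 4: 13900 × 0.932 + 2100 × 0.474 = 12955 + 995 = 13950
Net migration: Group 2 + 190 → 4413
→ [6568, 4413, 4817, 13950]
[period 2]
Births: 4413 × 0.183 = 808, 4817 × 0.408 = 1965 → total 2773
Group 2: 6568 × 0.982 = 6450
Group 3: 4413 × 0.983 = 4338
Group 4: 4817 × 0.932 + 13950 × 0.474 = 4489 + 6612 = 11101
Net migration: Group 2 + 190 → 6640
→ [2773, 6640, 4338, 11101]
[period 3]
Births: 6640 × 0.183 = 1215, 4338 × 0.408 = 1770 → total 2985
Group 2: 2773 × 0.982 = 2723
Group 3: 6640 × 0.983 = 6527
Group 4: 4338 × 0.932 + 11101 × 0.474 = 4043 + 5262 = 9305
Net migration: Group 2 + 190 → 2913
→ [2985, 2913, 6527, 9305]
[period 4]
Births: 2913 × 0.183 = 533, 6527 × 0.408 = 2663 → total 3196
Group 2: 2985 × 0.982 = 2931
Group 3: 2913 × 0.983 = 2863
Group 4: 6527 × 0.932 + 9305 × 0.474 = 6083 + 4411 = 10494
Net migration: Group 2 + 190 → 3121
→ [3196, 3121, 2863, 10494]
Scenario B total after 4 periods: 19674
Difference B − A = 19674 − 18612 = 1062

1062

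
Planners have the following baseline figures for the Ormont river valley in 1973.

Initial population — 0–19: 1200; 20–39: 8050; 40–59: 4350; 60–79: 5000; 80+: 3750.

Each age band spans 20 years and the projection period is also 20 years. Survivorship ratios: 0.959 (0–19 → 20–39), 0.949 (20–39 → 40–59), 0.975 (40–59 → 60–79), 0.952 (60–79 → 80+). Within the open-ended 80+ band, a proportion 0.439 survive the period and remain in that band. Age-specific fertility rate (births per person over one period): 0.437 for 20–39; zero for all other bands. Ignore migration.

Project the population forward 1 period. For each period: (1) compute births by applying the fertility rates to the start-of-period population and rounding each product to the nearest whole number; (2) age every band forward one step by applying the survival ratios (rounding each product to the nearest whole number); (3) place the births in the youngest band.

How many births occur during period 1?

— Period 1 —
Births: 8050 * 0.437 = 3518
20–39: 1200 * 0.959 = 1151
40–59: 8050 * 0.949 = 7639
60–79: 4350 * 0.975 = 4241
80+: 5000 * 0.952 + 3750 * 0.439 = 4760 + 1646 = 6406
Population now: 0–19=3518, 20–39=1151, 40–59=7639, 60–79=4241, 80+=6406

3518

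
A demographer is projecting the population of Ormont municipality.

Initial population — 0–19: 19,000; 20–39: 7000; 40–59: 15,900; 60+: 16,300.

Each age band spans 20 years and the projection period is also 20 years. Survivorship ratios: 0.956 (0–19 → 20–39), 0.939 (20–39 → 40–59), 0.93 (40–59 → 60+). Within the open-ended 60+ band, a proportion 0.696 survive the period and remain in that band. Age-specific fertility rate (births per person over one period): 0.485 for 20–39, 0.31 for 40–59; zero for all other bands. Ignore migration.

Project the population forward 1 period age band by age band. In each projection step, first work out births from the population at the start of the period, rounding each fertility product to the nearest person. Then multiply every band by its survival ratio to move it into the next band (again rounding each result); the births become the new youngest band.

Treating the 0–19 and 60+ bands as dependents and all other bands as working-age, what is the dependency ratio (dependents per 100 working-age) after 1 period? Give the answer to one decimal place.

139.3

(Bands numbered youngest = 1 to oldest = 4.)
— Period 1 —
Births: 7000 * 0.485 = 3395  |  15900 * 0.31 = 4929 ⇒ total 8324
Band 2: 19000 * 0.956 = 18164
Band 3: 7000 * 0.939 = 6573
Band 4: 15900 * 0.93 + 16300 * 0.696 = 14787 + 11345 = 26132
End of period: [8324, 18164, 6573, 26132]
Dependents (band 0–19 + band 60+) = 8324 + 26132 = 34456; working-age = 24737; ratio = 34456/24737 × 100 = 139.3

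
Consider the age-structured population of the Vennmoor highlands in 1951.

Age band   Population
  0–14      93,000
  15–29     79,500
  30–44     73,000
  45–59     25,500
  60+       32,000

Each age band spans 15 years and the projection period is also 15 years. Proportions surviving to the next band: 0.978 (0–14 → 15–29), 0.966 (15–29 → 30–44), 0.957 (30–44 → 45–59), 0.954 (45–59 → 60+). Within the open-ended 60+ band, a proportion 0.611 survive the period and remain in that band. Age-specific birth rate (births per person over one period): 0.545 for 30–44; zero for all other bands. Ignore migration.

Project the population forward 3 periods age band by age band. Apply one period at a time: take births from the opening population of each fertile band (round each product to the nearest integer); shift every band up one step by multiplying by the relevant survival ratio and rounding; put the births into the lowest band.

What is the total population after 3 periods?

337705

Period 1.
Births: 73000 × 0.545 = 39785
15–29: 93000 × 0.978 = 90954
30–44: 79500 × 0.966 = 76797
45–59: 73000 × 0.957 = 69861
60+: 25500 × 0.954 + 32000 × 0.611 = 24327 + 19552 = 43879
→ [39785, 90954, 76797, 69861, 43879]
Period 2.
Births: 76797 × 0.545 = 41854
15–29: 39785 × 0.978 = 38910
30–44: 90954 × 0.966 = 87862
45–59: 76797 × 0.957 = 73495
60+: 69861 × 0.954 + 43879 × 0.611 = 66647 + 26810 = 93457
→ [41854, 38910, 87862, 73495, 93457]
Period 3.
Births: 87862 × 0.545 = 47885
15–29: 41854 × 0.978 = 40933
30–44: 38910 × 0.966 = 37587
45–59: 87862 × 0.957 = 84084
60+: 73495 × 0.954 + 93457 × 0.611 = 70114 + 57102 = 127216
→ [47885, 40933, 37587, 84084, 127216]
Total after period 3: 47885 + 40933 + 37587 + 84084 + 127216 = 337705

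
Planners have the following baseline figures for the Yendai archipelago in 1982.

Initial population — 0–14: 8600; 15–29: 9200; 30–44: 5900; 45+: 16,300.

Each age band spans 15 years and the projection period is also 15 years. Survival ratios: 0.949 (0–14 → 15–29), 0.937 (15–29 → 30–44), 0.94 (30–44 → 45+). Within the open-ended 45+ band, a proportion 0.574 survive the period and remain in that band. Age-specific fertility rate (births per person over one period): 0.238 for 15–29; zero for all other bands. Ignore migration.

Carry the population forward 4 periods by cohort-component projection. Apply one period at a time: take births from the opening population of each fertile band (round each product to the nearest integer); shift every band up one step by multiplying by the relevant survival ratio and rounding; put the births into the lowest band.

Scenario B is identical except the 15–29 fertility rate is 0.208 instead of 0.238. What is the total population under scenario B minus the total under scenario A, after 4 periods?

After projecting period 1:
Births: 9200 × 0.238 = 2190
15–29: 8600 × 0.949 = 8161
30–44: 9200 × 0.937 = 8620
45+: 5900 × 0.94 + 16300 × 0.574 = 5546 + 9356 = 14902
Giving 2190 / 8161 / 8620 / 14902.
After projecting period 2:
Births: 8161 × 0.238 = 1942
15–29: 2190 × 0.949 = 2078
30–44: 8161 × 0.937 = 7647
45+: 8620 × 0.94 + 14902 × 0.574 = 8103 + 8554 = 16657
Giving 1942 / 2078 / 7647 / 16657.
After projecting period 3:
Births: 2078 × 0.238 = 495
15–29: 1942 × 0.949 = 1843
30–44: 2078 × 0.937 = 1947
45+: 7647 × 0.94 + 16657 × 0.574 = 7188 + 9561 = 16749
Giving 495 / 1843 / 1947 / 16749.
After projecting period 4:
Births: 1843 × 0.238 = 439
15–29: 495 × 0.949 = 470
30–44: 1843 × 0.937 = 1727
45+: 1947 × 0.94 + 16749 × 0.574 = 1830 + 9614 = 11444
Giving 439 / 470 / 1727 / 11444.
Scenario A total after 4 periods: 14080
Scenario B projection —
After projecting period 1:
Births: 9200 × 0.208 = 1914
15–29: 8600 × 0.949 = 8161
30–44: 9200 × 0.937 = 8620
45+: 5900 × 0.94 + 16300 × 0.574 = 5546 + 9356 = 14902
Giving 1914 / 8161 / 8620 / 14902.
After projecting period 2:
Births: 8161 × 0.208 = 1697
15–29: 1914 × 0.949 = 1816
30–44: 8161 × 0.937 = 7647
45+: 8620 × 0.94 + 14902 × 0.574 = 8103 + 8554 = 16657
Giving 1697 / 1816 / 7647 / 16657.
After projecting period 3:
Births: 1816 × 0.208 = 378
15–29: 1697 × 0.949 = 1610
30–44: 1816 × 0.937 = 1702
45+: 7647 × 0.94 + 16657 × 0.574 = 7188 + 9561 = 16749
Giving 378 / 1610 / 1702 / 16749.
After projecting period 4:
Births: 1610 × 0.208 = 335
15–29: 378 × 0.949 = 359
30–44: 1610 × 0.937 = 1509
45+: 1702 × 0.94 + 16749 × 0.574 = 1600 + 9614 = 11214
Giving 335 / 359 / 1509 / 11214.
Scenario B total after 4 periods: 13417
Difference B − A = 13417 − 14080 = -663

-663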